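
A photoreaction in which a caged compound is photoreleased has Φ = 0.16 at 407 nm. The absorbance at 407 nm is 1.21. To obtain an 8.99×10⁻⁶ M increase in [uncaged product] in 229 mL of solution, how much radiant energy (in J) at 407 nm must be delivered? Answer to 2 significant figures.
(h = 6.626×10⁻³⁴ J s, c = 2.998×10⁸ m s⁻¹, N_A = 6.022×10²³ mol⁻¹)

Product: (8.99×10⁻⁶ M)(0.229 L) = 2.059×10⁻⁶ mol.
Photons that must be absorbed: 2.059×10⁻⁶ / 0.16 = 1.287×10⁻⁵ mol.
Fraction absorbed: 1 − 10^(−1.21) = 0.9383.
Incident photons needed: 1.287×10⁻⁵ / 0.9383 = 1.372×10⁻⁵ mol.
Photon energy: hc/λ = 4.881×10⁻¹⁹ J; per mole, 2.939×10⁵ J mol⁻¹.
Energy required: 1.372×10⁻⁵ × 2.939×10⁵ = 4.0 J.

4.0 J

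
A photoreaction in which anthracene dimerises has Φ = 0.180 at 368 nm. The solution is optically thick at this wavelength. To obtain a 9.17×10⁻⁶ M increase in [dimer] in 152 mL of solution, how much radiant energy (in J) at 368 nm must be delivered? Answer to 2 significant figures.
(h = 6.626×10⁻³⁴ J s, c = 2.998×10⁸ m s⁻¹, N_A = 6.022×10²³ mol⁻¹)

Product: (9.17×10⁻⁶ M)(0.152 L) = 1.394×10⁻⁶ mol.
Photons that must be absorbed: 1.394×10⁻⁶ / 0.180 = 7.744×10⁻⁶ mol.
Photon energy: hc/λ = 5.398×10⁻¹⁹ J; per mole, 3.251×10⁵ J mol⁻¹.
Energy required: 7.744×10⁻⁶ × 3.251×10⁵ = 2.5 J.

2.5 J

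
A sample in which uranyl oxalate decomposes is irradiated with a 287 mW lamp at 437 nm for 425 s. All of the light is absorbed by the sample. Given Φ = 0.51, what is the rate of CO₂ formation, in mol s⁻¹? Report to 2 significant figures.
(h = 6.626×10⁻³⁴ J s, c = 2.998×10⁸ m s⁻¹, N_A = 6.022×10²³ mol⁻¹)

5.3×10⁻⁷ mol s⁻¹

Photon energy at 437 nm: hc/λ = (6.626×10⁻³⁴)(2.998×10⁸)/(437×10⁻⁹) = 4.546×10⁻¹⁹ J.
Energy delivered: (287 mW)(425 s) = 122.0 J.
Photons incident: 122.0 / 4.546×10⁻¹⁹ = 2.684×10²⁰, i.e. 2.684×10²⁰/6.022×10²³ = 4.457×10⁻⁴ mol.
Product formed: 0.51 × 4.457×10⁻⁴ = 2.273×10⁻⁴ mol.
Rate: 2.273×10⁻⁴ / 425 s = 5.3×10⁻⁷ mol s⁻¹.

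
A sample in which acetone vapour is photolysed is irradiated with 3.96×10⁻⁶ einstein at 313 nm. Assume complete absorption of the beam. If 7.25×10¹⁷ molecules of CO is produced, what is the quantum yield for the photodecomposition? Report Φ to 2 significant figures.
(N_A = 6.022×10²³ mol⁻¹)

Φ = 0.30

Product: 7.25×10¹⁷ / 6.022×10²³ = 1.204×10⁻⁶ mol.
Φ = 1.204×10⁻⁶ mol / 3.96×10⁻⁶ mol photons = 0.30.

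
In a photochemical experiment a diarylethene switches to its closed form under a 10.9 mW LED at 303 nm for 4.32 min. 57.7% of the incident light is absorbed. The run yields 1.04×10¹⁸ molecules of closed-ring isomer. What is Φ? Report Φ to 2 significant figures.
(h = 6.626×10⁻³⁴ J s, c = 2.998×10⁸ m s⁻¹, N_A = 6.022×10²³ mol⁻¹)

Product: 1.04×10¹⁸ / 6.022×10²³ = 1.727×10⁻⁶ mol.
Photon energy at 303 nm: hc/λ = (6.626×10⁻³⁴)(2.998×10⁸)/(303×10⁻⁹) = 6.556×10⁻¹⁹ J.
Energy delivered: (10.9 mW)(259.2 s) = 2.825 J.
Photons incident: 2.825 / 6.556×10⁻¹⁹ = 4.309×10¹⁸, i.e. 4.309×10¹⁸/6.022×10²³ = 7.155×10⁻⁶ mol.
Photons absorbed: 0.577 × 7.155×10⁻⁶ = 4.128×10⁻⁶ mol.
Φ = 1.727×10⁻⁶ mol / 4.128×10⁻⁶ mol photons = 0.42.

Φ = 0.42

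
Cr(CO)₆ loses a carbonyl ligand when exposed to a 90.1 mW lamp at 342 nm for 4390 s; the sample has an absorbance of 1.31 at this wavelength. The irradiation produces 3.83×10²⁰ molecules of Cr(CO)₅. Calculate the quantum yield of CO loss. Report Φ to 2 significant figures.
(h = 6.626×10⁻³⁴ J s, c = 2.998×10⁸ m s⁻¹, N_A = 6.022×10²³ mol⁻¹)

Φ = 0.59

Product: 3.83×10²⁰ / 6.022×10²³ = 6.360×10⁻⁴ mol.
Photon energy at 342 nm: hc/λ = (6.626×10⁻³⁴)(2.998×10⁸)/(342×10⁻⁹) = 5.808×10⁻¹⁹ J.
Energy delivered: (90.1 mW)(4390 s) = 395.5 J.
Photons incident: 395.5 / 5.808×10⁻¹⁹ = 6.810×10²⁰, i.e. 6.810×10²⁰/6.022×10²³ = 0.001131 mol.
Fraction absorbed: 1 − 10^(−1.31) = 0.9510.
Photons absorbed: 0.9510 × 0.001131 = 0.001076 mol.
Φ = 6.360×10⁻⁴ mol / 0.001076 mol photons = 0.59.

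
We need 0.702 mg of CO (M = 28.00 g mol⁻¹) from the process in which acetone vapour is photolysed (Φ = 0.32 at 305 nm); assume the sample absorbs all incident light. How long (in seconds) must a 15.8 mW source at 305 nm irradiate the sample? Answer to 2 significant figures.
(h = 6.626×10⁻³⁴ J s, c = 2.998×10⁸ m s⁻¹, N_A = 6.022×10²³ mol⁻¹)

t ≈ 1900 s

Product: 0.702 mg / 28.00 g mol⁻¹ = 2.507×10⁻⁵ mol.
Photons that must be absorbed: 2.507×10⁻⁵ / 0.32 = 7.834×10⁻⁵ mol.
Photon energy: hc/λ = 6.513×10⁻¹⁹ J; per mole, 3.922×10⁵ J mol⁻¹.
Energy required: 7.834×10⁻⁵ × 3.922×10⁵ = 30.72 J.
Time: 30.72 J / 0.0158 W = 1900 s.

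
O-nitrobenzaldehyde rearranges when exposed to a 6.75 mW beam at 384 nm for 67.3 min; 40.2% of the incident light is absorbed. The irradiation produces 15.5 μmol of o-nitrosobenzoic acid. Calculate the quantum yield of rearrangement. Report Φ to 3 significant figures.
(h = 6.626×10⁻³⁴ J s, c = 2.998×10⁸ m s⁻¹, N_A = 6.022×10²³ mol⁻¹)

Φ = 0.441

Product: 15.5 μmol = 1.55×10⁻⁵ mol.
Photon energy at 384 nm: hc/λ = (6.626×10⁻³⁴)(2.998×10⁸)/(384×10⁻⁹) = 5.173×10⁻¹⁹ J.
Energy delivered: (6.75 mW)(4038 s) = 27.26 J.
Photons incident: 27.26 / 5.173×10⁻¹⁹ = 5.270×10¹⁹, i.e. 5.270×10¹⁹/6.022×10²³ = 8.751×10⁻⁵ mol.
Photons absorbed: 0.402 × 8.751×10⁻⁵ = 3.518×10⁻⁵ mol.
Φ = 1.55×10⁻⁵ mol / 3.518×10⁻⁵ mol photons = 0.441.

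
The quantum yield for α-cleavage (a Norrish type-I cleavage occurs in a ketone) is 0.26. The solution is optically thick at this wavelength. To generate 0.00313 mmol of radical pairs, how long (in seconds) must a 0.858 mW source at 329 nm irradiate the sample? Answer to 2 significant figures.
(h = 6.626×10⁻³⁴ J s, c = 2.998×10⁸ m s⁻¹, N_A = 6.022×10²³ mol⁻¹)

Product: 0.00313 mmol = 3.13×10⁻⁶ mol.
Photons that must be absorbed: 3.13×10⁻⁶ / 0.26 = 1.204×10⁻⁵ mol.
Photon energy: hc/λ = 6.038×10⁻¹⁹ J; per mole, 3.636×10⁵ J mol⁻¹.
Energy required: 1.204×10⁻⁵ × 3.636×10⁵ = 4.378 J.
Time: 4.378 J / 0.000858 W = 5100 s.

t ≈ 5100 s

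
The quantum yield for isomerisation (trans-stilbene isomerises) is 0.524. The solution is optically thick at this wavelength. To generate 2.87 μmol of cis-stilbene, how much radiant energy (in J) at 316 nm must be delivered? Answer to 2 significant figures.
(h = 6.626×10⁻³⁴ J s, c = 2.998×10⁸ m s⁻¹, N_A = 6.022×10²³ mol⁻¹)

Product: 2.87 μmol = 2.87×10⁻⁶ mol.
Photons that must be absorbed: 2.87×10⁻⁶ / 0.524 = 5.477×10⁻⁶ mol.
Photon energy: hc/λ = 6.286×10⁻¹⁹ J; per mole, 3.785×10⁵ J mol⁻¹.
Energy required: 5.477×10⁻⁶ × 3.785×10⁵ = 2.1 J.

2.1 J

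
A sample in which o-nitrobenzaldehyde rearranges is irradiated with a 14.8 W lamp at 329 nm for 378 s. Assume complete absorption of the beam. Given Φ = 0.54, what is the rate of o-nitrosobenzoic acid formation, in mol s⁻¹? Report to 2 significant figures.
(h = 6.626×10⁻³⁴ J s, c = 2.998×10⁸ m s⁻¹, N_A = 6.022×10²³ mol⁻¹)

Photon energy at 329 nm: hc/λ = (6.626×10⁻³⁴)(2.998×10⁸)/(329×10⁻⁹) = 6.038×10⁻¹⁹ J.
Energy delivered: (14.8 W)(378 s) = 5594 J.
Photons incident: 5594 / 6.038×10⁻¹⁹ = 9.265×10²¹, i.e. 9.265×10²¹/6.022×10²³ = 0.01539 mol.
Product formed: 0.54 × 0.01539 = 0.008311 mol.
Rate: 0.008311 / 378 s = 2.2×10⁻⁵ mol s⁻¹.

2.2×10⁻⁵ mol s⁻¹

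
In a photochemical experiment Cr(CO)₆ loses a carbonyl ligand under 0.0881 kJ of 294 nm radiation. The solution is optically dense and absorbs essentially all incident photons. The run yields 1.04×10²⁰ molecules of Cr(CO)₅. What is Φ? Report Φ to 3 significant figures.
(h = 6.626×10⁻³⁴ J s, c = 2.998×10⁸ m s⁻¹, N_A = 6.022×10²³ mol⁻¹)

Product: 1.04×10²⁰ / 6.022×10²³ = 1.727×10⁻⁴ mol.
Photon energy at 294 nm: hc/λ = (6.626×10⁻³⁴)(2.998×10⁸)/(294×10⁻⁹) = 6.757×10⁻¹⁹ J.
Incident energy: 0.0881 kJ = 88.1 J.
Photons incident: 88.1 / 6.757×10⁻¹⁹ = 1.304×10²⁰, i.e. 1.304×10²⁰/6.022×10²³ = 2.165×10⁻⁴ mol.
Φ = 1.727×10⁻⁴ mol / 2.165×10⁻⁴ mol photons = 0.798.

Φ = 0.798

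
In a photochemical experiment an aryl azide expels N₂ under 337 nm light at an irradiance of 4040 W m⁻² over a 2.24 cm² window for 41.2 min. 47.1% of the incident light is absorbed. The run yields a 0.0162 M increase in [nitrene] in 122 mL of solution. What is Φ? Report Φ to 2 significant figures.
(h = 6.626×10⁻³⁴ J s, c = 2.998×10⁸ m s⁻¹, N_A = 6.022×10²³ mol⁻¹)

Φ = 0.67

Product: (0.0162 M)(0.122 L) = 0.001976 mol.
Photon energy at 337 nm: hc/λ = (6.626×10⁻³⁴)(2.998×10⁸)/(337×10⁻⁹) = 5.895×10⁻¹⁹ J.
Energy delivered: (4040 W m⁻²)(2.24×10⁻⁴ m²)(2472 s) = 2237 J.
Photons incident: 2237 / 5.895×10⁻¹⁹ = 3.795×10²¹, i.e. 3.795×10²¹/6.022×10²³ = 0.006302 mol.
Photons absorbed: 0.471 × 0.006302 = 0.002968 mol.
Φ = 0.001976 mol / 0.002968 mol photons = 0.67.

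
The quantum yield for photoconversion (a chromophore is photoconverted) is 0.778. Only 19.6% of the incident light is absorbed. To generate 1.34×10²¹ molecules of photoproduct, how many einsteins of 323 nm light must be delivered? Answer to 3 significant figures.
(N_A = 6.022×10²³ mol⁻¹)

0.0146 einstein

Product: 1.34×10²¹ / 6.022×10²³ = 0.002225 mol.
Photons that must be absorbed: 0.002225 / 0.778 = 0.002860 mol.
Incident photons needed: 0.002860 / 0.196 = 0.01459 mol.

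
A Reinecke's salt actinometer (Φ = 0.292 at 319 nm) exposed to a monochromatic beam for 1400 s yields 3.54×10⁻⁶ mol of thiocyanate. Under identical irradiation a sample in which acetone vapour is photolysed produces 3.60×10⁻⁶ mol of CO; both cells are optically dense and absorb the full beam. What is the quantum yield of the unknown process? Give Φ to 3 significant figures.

Photons absorbed by the actinometer: 3.54×10⁻⁶ / 0.292 = 1.212×10⁻⁵ mol.
Φ(unknown) = 3.60×10⁻⁶ / 1.212×10⁻⁵ = 0.297.

Φ = 0.297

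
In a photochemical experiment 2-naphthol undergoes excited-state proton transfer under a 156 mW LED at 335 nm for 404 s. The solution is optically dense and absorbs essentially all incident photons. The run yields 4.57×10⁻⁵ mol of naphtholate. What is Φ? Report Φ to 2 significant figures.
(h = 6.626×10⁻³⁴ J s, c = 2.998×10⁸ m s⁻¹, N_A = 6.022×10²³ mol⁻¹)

Photon energy at 335 nm: hc/λ = (6.626×10⁻³⁴)(2.998×10⁸)/(335×10⁻⁹) = 5.930×10⁻¹⁹ J.
Energy delivered: (156 mW)(404 s) = 63.02 J.
Photons incident: 63.02 / 5.930×10⁻¹⁹ = 1.063×10²⁰, i.e. 1.063×10²⁰/6.022×10²³ = 1.765×10⁻⁴ mol.
Φ = 4.57×10⁻⁵ mol / 1.765×10⁻⁴ mol photons = 0.26.

Φ = 0.26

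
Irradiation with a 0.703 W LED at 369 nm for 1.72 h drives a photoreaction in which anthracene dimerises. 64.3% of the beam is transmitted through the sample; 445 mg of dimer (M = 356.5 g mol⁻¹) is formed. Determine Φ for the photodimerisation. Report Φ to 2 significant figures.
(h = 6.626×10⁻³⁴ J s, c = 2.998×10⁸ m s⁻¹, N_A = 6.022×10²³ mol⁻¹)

Φ = 0.26

Product: 445 mg / 356.5 g mol⁻¹ = 0.001248 mol.
Photon energy at 369 nm: hc/λ = (6.626×10⁻³⁴)(2.998×10⁸)/(369×10⁻⁹) = 5.383×10⁻¹⁹ J.
Energy delivered: (0.703 W)(6192 s) = 4353 J.
Photons incident: 4353 / 5.383×10⁻¹⁹ = 8.087×10²¹, i.e. 8.087×10²¹/6.022×10²³ = 0.01343 mol.
Fraction absorbed: 1 − 64.3/100 = 0.3570.
Photons absorbed: 0.3570 × 0.01343 = 0.004795 mol.
Φ = 0.001248 mol / 0.004795 mol photons = 0.26.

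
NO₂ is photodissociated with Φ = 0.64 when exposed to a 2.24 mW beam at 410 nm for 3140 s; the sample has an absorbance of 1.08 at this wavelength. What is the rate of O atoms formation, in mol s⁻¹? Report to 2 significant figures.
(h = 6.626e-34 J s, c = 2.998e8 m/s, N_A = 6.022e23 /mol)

4.5e-9 mol s⁻¹

Photon energy at 410 nm: hc/λ = (6.626e-34)(2.998e8)/(410e-9) = 4.845e-19 J.
Energy delivered: (2.24 mW)(3140 s) = 7.034 J.
Photons incident: 7.034 / 4.845e-19 = 1.452e19, i.e. 1.452e19/6.022e23 = 2.411e-5 mol.
Fraction absorbed: 1 − 10^(−1.08) = 0.9168.
Photons absorbed: 0.9168 × 2.411e-5 = 2.210e-5 mol.
Product formed: 0.64 × 2.210e-5 = 1.414e-5 mol.
Rate: 1.414e-5 / 3140 s = 4.5e-9 mol s⁻¹.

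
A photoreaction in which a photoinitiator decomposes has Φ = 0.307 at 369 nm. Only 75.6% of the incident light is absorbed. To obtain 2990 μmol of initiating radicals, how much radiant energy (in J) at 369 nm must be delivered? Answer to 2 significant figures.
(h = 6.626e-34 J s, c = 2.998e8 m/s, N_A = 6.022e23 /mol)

4200 J

Product: 2990 μmol = 0.00299 mol.
Photons that must be absorbed: 0.00299 / 0.307 = 0.009739 mol.
Incident photons needed: 0.009739 / 0.756 = 0.01288 mol.
Photon energy: hc/λ = 5.383e-19 J; per mole, 3.242e5 J mol⁻¹.
Energy required: 0.01288 × 3.242e5 = 4200 J.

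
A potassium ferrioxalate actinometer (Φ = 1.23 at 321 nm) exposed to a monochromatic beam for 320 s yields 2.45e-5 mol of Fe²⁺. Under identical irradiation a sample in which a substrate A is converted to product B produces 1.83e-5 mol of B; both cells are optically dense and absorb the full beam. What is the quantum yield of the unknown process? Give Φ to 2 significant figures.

Photons absorbed by the actinometer: 2.45e-5 / 1.23 = 1.992e-5 mol.
Φ(unknown) = 1.83e-5 / 1.992e-5 = 0.92.

Φ = 0.92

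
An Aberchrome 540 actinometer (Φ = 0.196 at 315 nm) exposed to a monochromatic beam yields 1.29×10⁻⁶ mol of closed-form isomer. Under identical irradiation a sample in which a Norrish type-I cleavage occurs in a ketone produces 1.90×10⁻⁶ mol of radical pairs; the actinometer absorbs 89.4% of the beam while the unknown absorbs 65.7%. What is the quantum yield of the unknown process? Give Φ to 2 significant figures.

Φ = 0.39

Photons absorbed by the actinometer: 1.29×10⁻⁶ / 0.196 = 6.582×10⁻⁶ mol.
Incident flux: 6.582×10⁻⁶ / 0.894 = 7.362×10⁻⁶ einstein.
Absorbed by unknown: 0.657 × 7.362×10⁻⁶ = 4.837×10⁻⁶ mol.
Φ(unknown) = 1.90×10⁻⁶ / 4.837×10⁻⁶ = 0.39.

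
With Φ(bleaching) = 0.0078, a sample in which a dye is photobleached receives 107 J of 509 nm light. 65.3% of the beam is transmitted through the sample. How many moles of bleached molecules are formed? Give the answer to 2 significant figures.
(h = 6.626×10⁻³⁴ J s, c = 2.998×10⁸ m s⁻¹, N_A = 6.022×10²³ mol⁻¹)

Photon energy at 509 nm: hc/λ = (6.626×10⁻³⁴)(2.998×10⁸)/(509×10⁻⁹) = 3.903×10⁻¹⁹ J.
Photons incident: 107 / 3.903×10⁻¹⁹ = 2.741×10²⁰, i.e. 2.741×10²⁰/6.022×10²³ = 4.552×10⁻⁴ mol.
Fraction absorbed: 1 − 65.3/100 = 0.3470.
Photons absorbed: 0.3470 × 4.552×10⁻⁴ = 1.580×10⁻⁴ mol.
Product: Φ × n_abs = 0.0078 × 1.580×10⁻⁴ = 1.232×10⁻⁶ mol.

1.2×10⁻⁶ mol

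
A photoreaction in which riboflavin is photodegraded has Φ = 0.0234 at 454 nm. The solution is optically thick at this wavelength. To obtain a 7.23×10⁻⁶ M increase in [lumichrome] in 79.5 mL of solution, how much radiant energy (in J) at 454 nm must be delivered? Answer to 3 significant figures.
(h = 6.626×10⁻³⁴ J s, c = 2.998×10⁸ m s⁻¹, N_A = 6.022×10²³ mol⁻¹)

6.47 J

Product: (7.23×10⁻⁶ M)(0.0795 L) = 5.748×10⁻⁷ mol.
Photons that must be absorbed: 5.748×10⁻⁷ / 0.0234 = 2.456×10⁻⁵ mol.
Photon energy: hc/λ = 4.375×10⁻¹⁹ J; per mole, 2.635×10⁵ J mol⁻¹.
Energy required: 2.456×10⁻⁵ × 2.635×10⁵ = 6.47 J.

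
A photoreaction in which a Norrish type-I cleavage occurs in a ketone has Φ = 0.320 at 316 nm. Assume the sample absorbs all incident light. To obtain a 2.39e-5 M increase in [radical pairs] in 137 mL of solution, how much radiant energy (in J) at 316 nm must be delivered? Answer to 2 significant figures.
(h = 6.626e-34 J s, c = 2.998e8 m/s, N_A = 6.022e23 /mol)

Product: (2.39e-5 M)(0.137 L) = 3.274e-6 mol.
Photons that must be absorbed: 3.274e-6 / 0.320 = 1.023e-5 mol.
Photon energy: hc/λ = 6.286e-19 J; per mole, 3.785e5 J mol⁻¹.
Energy required: 1.023e-5 × 3.785e5 = 3.9 J.

3.9 J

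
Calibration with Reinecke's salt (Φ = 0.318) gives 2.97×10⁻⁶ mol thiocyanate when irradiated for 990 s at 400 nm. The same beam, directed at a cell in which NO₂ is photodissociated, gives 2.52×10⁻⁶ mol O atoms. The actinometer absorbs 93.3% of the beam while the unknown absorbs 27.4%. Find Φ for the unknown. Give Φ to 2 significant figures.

Photons absorbed by the actinometer: 2.97×10⁻⁶ / 0.318 = 9.340×10⁻⁶ mol.
Incident flux: 9.340×10⁻⁶ / 0.933 = 1.001×10⁻⁵ einstein.
Absorbed by unknown: 0.274 × 1.001×10⁻⁵ = 2.743×10⁻⁶ mol.
Φ(unknown) = 2.52×10⁻⁶ / 2.743×10⁻⁶ = 0.92.

Φ = 0.92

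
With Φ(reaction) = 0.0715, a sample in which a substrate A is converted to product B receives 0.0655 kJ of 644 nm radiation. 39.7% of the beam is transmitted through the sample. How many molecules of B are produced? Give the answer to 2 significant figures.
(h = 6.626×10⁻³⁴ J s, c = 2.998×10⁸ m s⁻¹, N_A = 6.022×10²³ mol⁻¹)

Photon energy at 644 nm: hc/λ = (6.626×10⁻³⁴)(2.998×10⁸)/(644×10⁻⁹) = 3.085×10⁻¹⁹ J.
Incident energy: 0.0655 kJ = 65.5 J.
Photons incident: 65.5 / 3.085×10⁻¹⁹ = 2.123×10²⁰, i.e. 2.123×10²⁰/6.022×10²³ = 3.525×10⁻⁴ mol.
Fraction absorbed: 1 − 39.7/100 = 0.6030.
Photons absorbed: 0.6030 × 3.525×10⁻⁴ = 2.126×10⁻⁴ mol.
Product: Φ × n_abs = 0.0715 × 2.126×10⁻⁴ = 1.520×10⁻⁵ mol.
As a count: 1.520×10⁻⁵ × 6.022×10²³ = 9.2×10¹⁸.

9.2×10¹⁸ molecules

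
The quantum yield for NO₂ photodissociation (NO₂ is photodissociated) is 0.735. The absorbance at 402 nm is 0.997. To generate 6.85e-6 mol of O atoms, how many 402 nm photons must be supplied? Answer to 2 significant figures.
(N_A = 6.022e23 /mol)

6.2e18 photons

Photons that must be absorbed: 6.85e-6 / 0.735 = 9.320e-6 mol.
Fraction absorbed: 1 − 10^(−0.997) = 0.8993.
Incident photons needed: 9.320e-6 / 0.8993 = 1.036e-5 mol.
Photon count: 1.036e-5 × 6.022e23 = 6.2e18.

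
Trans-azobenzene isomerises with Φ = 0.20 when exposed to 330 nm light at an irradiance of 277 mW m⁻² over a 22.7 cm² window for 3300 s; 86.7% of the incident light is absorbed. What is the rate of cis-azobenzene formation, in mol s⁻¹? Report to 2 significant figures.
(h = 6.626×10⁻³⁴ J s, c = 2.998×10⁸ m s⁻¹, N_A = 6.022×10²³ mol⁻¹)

Photon energy at 330 nm: hc/λ = (6.626×10⁻³⁴)(2.998×10⁸)/(330×10⁻⁹) = 6.020×10⁻¹⁹ J.
Energy delivered: (277 mW m⁻²)(22.7×10⁻⁴ m²)(3300 s) = 2.075 J.
Photons incident: 2.075 / 6.020×10⁻¹⁹ = 3.447×10¹⁸, i.e. 3.447×10¹⁸/6.022×10²³ = 5.724×10⁻⁶ mol.
Photons absorbed: 0.867 × 5.724×10⁻⁶ = 4.963×10⁻⁶ mol.
Product formed: 0.20 × 4.963×10⁻⁶ = 9.926×10⁻⁷ mol.
Rate: 9.926×10⁻⁷ / 3300 s = 3.0×10⁻¹⁰ mol s⁻¹.

3.0×10⁻¹⁰ mol s⁻¹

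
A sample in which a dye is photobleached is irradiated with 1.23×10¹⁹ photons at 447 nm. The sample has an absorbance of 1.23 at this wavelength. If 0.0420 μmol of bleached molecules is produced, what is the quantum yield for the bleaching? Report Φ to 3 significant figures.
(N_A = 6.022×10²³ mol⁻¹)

Product: 0.0420 μmol = 4.20×10⁻⁸ mol.
Moles of photons: 1.23×10¹⁹ / 6.022×10²³ = 2.043×10⁻⁵ mol.
Fraction absorbed: 1 − 10^(−1.23) = 0.9411.
Photons absorbed: 0.9411 × 2.043×10⁻⁵ = 1.923×10⁻⁵ mol.
Φ = 4.20×10⁻⁸ mol / 1.923×10⁻⁵ mol photons = 0.00218.

Φ = 0.00218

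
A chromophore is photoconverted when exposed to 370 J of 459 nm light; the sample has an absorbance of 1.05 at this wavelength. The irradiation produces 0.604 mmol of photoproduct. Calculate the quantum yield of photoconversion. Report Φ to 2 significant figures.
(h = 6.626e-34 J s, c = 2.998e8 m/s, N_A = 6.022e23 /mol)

Product: 0.604 mmol = 6.04e-4 mol.
Photon energy at 459 nm: hc/λ = (6.626e-34)(2.998e8)/(459e-9) = 4.328e-19 J.
Photons incident: 370 / 4.328e-19 = 8.549e20, i.e. 8.549e20/6.022e23 = 0.001420 mol.
Fraction absorbed: 1 − 10^(−1.05) = 0.9109.
Photons absorbed: 0.9109 × 0.001420 = 0.001293 mol.
Φ = 6.04e-4 mol / 0.001293 mol photons = 0.47.

Φ = 0.47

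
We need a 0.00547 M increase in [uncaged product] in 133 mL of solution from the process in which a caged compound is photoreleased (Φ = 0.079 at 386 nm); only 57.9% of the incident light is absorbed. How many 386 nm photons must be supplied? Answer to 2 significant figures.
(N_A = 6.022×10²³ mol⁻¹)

Product: (0.00547 M)(0.133 L) = 7.275×10⁻⁴ mol.
Photons that must be absorbed: 7.275×10⁻⁴ / 0.079 = 0.009209 mol.
Incident photons needed: 0.009209 / 0.579 = 0.01591 mol.
Photon count: 0.01591 × 6.022×10²³ = 9.6×10²¹.

9.6×10²¹ photons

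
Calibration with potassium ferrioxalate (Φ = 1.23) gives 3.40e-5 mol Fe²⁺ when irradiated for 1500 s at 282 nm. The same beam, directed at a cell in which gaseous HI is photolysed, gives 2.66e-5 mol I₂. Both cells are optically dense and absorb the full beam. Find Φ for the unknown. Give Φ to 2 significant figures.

Φ = 0.96

Photons absorbed by the actinometer: 3.40e-5 / 1.23 = 2.764e-5 mol.
Φ(unknown) = 2.66e-5 / 2.764e-5 = 0.96.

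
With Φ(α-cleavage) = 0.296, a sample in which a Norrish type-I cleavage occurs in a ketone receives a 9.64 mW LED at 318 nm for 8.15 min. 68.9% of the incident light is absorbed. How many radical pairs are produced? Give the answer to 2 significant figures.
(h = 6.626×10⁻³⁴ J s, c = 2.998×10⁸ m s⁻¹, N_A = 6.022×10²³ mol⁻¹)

1.5×10¹⁸ radical pairs

Photon energy at 318 nm: hc/λ = (6.626×10⁻³⁴)(2.998×10⁸)/(318×10⁻⁹) = 6.247×10⁻¹⁹ J.
Energy delivered: (9.64 mW)(489 s) = 4.714 J.
Photons incident: 4.714 / 6.247×10⁻¹⁹ = 7.546×10¹⁸, i.e. 7.546×10¹⁸/6.022×10²³ = 1.253×10⁻⁵ mol.
Photons absorbed: 0.689 × 1.253×10⁻⁵ = 8.633×10⁻⁶ mol.
Product: Φ × n_abs = 0.296 × 8.633×10⁻⁶ = 2.555×10⁻⁶ mol.
As a count: 2.555×10⁻⁶ × 6.022×10²³ = 1.5×10¹⁸.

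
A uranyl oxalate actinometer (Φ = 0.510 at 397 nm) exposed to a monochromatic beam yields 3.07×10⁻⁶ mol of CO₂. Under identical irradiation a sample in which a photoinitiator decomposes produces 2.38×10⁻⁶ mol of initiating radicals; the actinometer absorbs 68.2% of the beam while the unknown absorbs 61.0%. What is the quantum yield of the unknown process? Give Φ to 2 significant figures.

Photons absorbed by the actinometer: 3.07×10⁻⁶ / 0.510 = 6.020×10⁻⁶ mol.
Incident flux: 6.020×10⁻⁶ / 0.682 = 8.827×10⁻⁶ einstein.
Absorbed by unknown: 0.610 × 8.827×10⁻⁶ = 5.384×10⁻⁶ mol.
Φ(unknown) = 2.38×10⁻⁶ / 5.384×10⁻⁶ = 0.44.

Φ = 0.44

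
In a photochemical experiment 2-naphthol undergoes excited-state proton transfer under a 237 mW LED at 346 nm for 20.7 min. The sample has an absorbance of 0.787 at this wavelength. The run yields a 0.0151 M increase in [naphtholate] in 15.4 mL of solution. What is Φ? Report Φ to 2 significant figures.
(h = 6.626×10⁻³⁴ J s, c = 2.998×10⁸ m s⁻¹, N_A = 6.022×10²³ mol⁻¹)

Φ = 0.33

Product: (0.0151 M)(0.0154 L) = 2.325×10⁻⁴ mol.
Photon energy at 346 nm: hc/λ = (6.626×10⁻³⁴)(2.998×10⁸)/(346×10⁻⁹) = 5.741×10⁻¹⁹ J.
Energy delivered: (237 mW)(1242 s) = 294.4 J.
Photons incident: 294.4 / 5.741×10⁻¹⁹ = 5.128×10²⁰, i.e. 5.128×10²⁰/6.022×10²³ = 8.515×10⁻⁴ mol.
Fraction absorbed: 1 − 10^(−0.787) = 0.8367.
Photons absorbed: 0.8367 × 8.515×10⁻⁴ = 7.125×10⁻⁴ mol.
Φ = 2.325×10⁻⁴ mol / 7.125×10⁻⁴ mol photons = 0.33.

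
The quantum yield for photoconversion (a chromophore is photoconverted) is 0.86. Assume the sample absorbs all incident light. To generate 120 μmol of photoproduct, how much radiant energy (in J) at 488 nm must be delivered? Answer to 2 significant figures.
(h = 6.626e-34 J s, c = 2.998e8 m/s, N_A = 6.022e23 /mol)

Product: 120 μmol = 1.20e-4 mol.
Photons that must be absorbed: 1.20e-4 / 0.86 = 1.395e-4 mol.
Photon energy: hc/λ = 4.071e-19 J; per mole, 2.452e5 J mol⁻¹.
Energy required: 1.395e-4 × 2.452e5 = 34 J.

34 J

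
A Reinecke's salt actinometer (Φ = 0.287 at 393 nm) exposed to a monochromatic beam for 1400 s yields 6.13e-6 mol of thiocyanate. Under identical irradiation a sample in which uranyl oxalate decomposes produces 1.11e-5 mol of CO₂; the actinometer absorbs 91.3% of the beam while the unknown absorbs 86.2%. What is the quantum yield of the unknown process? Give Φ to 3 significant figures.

Φ = 0.550

Photons absorbed by the actinometer: 6.13e-6 / 0.287 = 2.136e-5 mol.
Incident flux: 2.136e-5 / 0.913 = 2.340e-5 einstein.
Absorbed by unknown: 0.862 × 2.340e-5 = 2.017e-5 mol.
Φ(unknown) = 1.11e-5 / 2.017e-5 = 0.550.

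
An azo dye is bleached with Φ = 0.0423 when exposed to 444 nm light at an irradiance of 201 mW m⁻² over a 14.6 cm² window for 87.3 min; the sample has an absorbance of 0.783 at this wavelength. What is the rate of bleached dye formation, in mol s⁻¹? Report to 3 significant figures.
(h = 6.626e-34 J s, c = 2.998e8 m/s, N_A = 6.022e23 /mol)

3.85e-11 mol s⁻¹

Photon energy at 444 nm: hc/λ = (6.626e-34)(2.998e8)/(444e-9) = 4.474e-19 J.
Energy delivered: (201 mW m⁻²)(14.6e-4 m²)(5238 s) = 1.537 J.
Photons incident: 1.537 / 4.474e-19 = 3.435e18, i.e. 3.435e18/6.022e23 = 5.704e-6 mol.
Fraction absorbed: 1 − 10^(−0.783) = 0.8352.
Photons absorbed: 0.8352 × 5.704e-6 = 4.764e-6 mol.
Product formed: 0.0423 × 4.764e-6 = 2.015e-7 mol.
Rate: 2.015e-7 / 5238 s = 3.85e-11 mol s⁻¹.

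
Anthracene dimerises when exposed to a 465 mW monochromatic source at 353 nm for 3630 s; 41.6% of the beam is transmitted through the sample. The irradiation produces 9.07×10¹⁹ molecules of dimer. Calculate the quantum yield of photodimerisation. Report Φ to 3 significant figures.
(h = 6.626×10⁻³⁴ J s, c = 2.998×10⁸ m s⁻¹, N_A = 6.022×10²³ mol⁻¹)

Φ = 0.0518

Product: 9.07×10¹⁹ / 6.022×10²³ = 1.506×10⁻⁴ mol.
Photon energy at 353 nm: hc/λ = (6.626×10⁻³⁴)(2.998×10⁸)/(353×10⁻⁹) = 5.627×10⁻¹⁹ J.
Energy delivered: (465 mW)(3630 s) = 1688 J.
Photons incident: 1688 / 5.627×10⁻¹⁹ = 3.000×10²¹, i.e. 3.000×10²¹/6.022×10²³ = 0.004982 mol.
Fraction absorbed: 1 − 41.6/100 = 0.5840.
Photons absorbed: 0.5840 × 0.004982 = 0.002909 mol.
Φ = 1.506×10⁻⁴ mol / 0.002909 mol photons = 0.0518.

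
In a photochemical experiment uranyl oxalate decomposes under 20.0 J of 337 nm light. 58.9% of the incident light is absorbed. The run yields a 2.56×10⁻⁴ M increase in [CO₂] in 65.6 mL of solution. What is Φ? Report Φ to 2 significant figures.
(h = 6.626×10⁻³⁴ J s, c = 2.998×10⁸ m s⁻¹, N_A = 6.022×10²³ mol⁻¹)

Φ = 0.51

Product: (2.56×10⁻⁴ M)(0.0656 L) = 1.679×10⁻⁵ mol.
Photon energy at 337 nm: hc/λ = (6.626×10⁻³⁴)(2.998×10⁸)/(337×10⁻⁹) = 5.895×10⁻¹⁹ J.
Photons incident: 20.0 / 5.895×10⁻¹⁹ = 3.393×10¹⁹, i.e. 3.393×10¹⁹/6.022×10²³ = 5.634×10⁻⁵ mol.
Photons absorbed: 0.589 × 5.634×10⁻⁵ = 3.318×10⁻⁵ mol.
Φ = 1.679×10⁻⁵ mol / 3.318×10⁻⁵ mol photons = 0.51.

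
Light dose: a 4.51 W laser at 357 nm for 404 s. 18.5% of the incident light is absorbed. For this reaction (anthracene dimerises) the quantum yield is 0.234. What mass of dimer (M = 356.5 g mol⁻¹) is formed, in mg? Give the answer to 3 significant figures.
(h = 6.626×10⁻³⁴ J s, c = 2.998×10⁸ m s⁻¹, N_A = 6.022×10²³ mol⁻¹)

83.9 mg

Photon energy at 357 nm: hc/λ = (6.626×10⁻³⁴)(2.998×10⁸)/(357×10⁻⁹) = 5.564×10⁻¹⁹ J.
Energy delivered: (4.51 W)(404 s) = 1822 J.
Photons incident: 1822 / 5.564×10⁻¹⁹ = 3.275×10²¹, i.e. 3.275×10²¹/6.022×10²³ = 0.005438 mol.
Photons absorbed: 0.185 × 0.005438 = 0.001006 mol.
Product: Φ × n_abs = 0.234 × 0.001006 = 2.354×10⁻⁴ mol.
Mass: 2.354×10⁻⁴ × 356.5 = 0.08392 g = 83.9 mg.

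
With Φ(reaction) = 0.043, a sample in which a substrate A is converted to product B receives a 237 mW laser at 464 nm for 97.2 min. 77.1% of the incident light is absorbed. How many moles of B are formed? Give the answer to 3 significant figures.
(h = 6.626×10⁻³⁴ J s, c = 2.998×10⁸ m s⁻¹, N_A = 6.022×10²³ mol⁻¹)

Photon energy at 464 nm: hc/λ = (6.626×10⁻³⁴)(2.998×10⁸)/(464×10⁻⁹) = 4.281×10⁻¹⁹ J.
Energy delivered: (237 mW)(5832 s) = 1382 J.
Photons incident: 1382 / 4.281×10⁻¹⁹ = 3.228×10²¹, i.e. 3.228×10²¹/6.022×10²³ = 0.005360 mol.
Photons absorbed: 0.771 × 0.005360 = 0.004133 mol.
Product: Φ × n_abs = 0.043 × 0.004133 = 1.777×10⁻⁴ mol.

1.78×10⁻⁴ mol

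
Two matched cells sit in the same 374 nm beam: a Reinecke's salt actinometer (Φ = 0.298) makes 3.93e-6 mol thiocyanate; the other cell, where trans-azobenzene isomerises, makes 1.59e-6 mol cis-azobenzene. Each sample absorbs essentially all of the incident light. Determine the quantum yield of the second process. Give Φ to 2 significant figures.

Φ = 0.12

Photons absorbed by the actinometer: 3.93e-6 / 0.298 = 1.319e-5 mol.
Φ(unknown) = 1.59e-6 / 1.319e-5 = 0.12.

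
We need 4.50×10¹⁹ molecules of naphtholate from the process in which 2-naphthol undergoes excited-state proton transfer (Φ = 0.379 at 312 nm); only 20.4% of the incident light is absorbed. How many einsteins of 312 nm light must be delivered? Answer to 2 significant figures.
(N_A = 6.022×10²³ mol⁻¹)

9.7×10⁻⁴ einstein

Product: 4.50×10¹⁹ / 6.022×10²³ = 7.473×10⁻⁵ mol.
Photons that must be absorbed: 7.473×10⁻⁵ / 0.379 = 1.972×10⁻⁴ mol.
Incident photons needed: 1.972×10⁻⁴ / 0.204 = 9.667×10⁻⁴ mol.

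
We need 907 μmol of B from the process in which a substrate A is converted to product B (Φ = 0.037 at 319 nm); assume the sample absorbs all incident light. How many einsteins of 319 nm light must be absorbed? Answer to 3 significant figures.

Product: 907 μmol = 9.07×10⁻⁴ mol.
Photons that must be absorbed: 9.07×10⁻⁴ / 0.037 = 0.02451 mol.

0.0245 einstein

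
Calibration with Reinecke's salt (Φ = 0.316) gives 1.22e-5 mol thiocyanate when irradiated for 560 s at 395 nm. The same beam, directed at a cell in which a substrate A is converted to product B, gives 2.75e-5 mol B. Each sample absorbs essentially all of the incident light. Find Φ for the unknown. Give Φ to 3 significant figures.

Φ = 0.712

Photons absorbed by the actinometer: 1.22e-5 / 0.316 = 3.861e-5 mol.
Φ(unknown) = 2.75e-5 / 3.861e-5 = 0.712.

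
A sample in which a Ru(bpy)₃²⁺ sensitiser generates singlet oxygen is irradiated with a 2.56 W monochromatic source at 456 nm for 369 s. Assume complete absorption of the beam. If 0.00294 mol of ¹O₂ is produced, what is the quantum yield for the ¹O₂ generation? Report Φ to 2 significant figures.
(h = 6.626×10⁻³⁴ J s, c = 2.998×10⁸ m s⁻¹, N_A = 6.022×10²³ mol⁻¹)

Photon energy at 456 nm: hc/λ = (6.626×10⁻³⁴)(2.998×10⁸)/(456×10⁻⁹) = 4.356×10⁻¹⁹ J.
Energy delivered: (2.56 W)(369 s) = 944.6 J.
Photons incident: 944.6 / 4.356×10⁻¹⁹ = 2.169×10²¹, i.e. 2.169×10²¹/6.022×10²³ = 0.003602 mol.
Φ = 0.00294 mol / 0.003602 mol photons = 0.82.

Φ = 0.82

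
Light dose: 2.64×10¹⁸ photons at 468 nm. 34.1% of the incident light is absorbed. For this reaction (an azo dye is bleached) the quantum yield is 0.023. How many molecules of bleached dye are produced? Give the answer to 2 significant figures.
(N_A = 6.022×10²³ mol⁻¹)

2.1×10¹⁶ molecules

Moles of photons: 2.64×10¹⁸ / 6.022×10²³ = 4.384×10⁻⁶ mol.
Photons absorbed: 0.341 × 4.384×10⁻⁶ = 1.495×10⁻⁶ mol.
Product: Φ × n_abs = 0.023 × 1.495×10⁻⁶ = 3.439×10⁻⁸ mol.
As a count: 3.439×10⁻⁸ × 6.022×10²³ = 2.1×10¹⁶.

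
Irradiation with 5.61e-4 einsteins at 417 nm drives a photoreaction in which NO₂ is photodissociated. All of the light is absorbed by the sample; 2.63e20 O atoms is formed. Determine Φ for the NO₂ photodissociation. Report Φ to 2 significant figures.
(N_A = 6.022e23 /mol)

Φ = 0.78

Product: 2.63e20 / 6.022e23 = 4.367e-4 mol.
Φ = 4.367e-4 mol / 5.61e-4 mol photons = 0.78.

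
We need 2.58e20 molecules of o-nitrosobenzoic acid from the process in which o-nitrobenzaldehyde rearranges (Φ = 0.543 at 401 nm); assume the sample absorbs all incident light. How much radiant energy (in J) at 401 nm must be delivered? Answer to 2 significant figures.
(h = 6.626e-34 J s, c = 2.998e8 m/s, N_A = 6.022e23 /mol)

Product: 2.58e20 / 6.022e23 = 4.284e-4 mol.
Photons that must be absorbed: 4.284e-4 / 0.543 = 7.890e-4 mol.
Photon energy: hc/λ = 4.954e-19 J; per mole, 2.983e5 J mol⁻¹.
Energy required: 7.890e-4 × 2.983e5 = 240 J.

240 J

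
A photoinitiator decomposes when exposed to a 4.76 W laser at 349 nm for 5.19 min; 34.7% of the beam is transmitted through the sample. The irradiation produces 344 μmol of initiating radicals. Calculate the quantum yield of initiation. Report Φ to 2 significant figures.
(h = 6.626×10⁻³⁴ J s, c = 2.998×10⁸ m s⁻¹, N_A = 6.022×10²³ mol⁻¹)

Φ = 0.12

Product: 344 μmol = 3.44×10⁻⁴ mol.
Photon energy at 349 nm: hc/λ = (6.626×10⁻³⁴)(2.998×10⁸)/(349×10⁻⁹) = 5.692×10⁻¹⁹ J.
Energy delivered: (4.76 W)(311.4 s) = 1482 J.
Photons incident: 1482 / 5.692×10⁻¹⁹ = 2.604×10²¹, i.e. 2.604×10²¹/6.022×10²³ = 0.004324 mol.
Fraction absorbed: 1 − 34.7/100 = 0.6530.
Photons absorbed: 0.6530 × 0.004324 = 0.002824 mol.
Φ = 3.44×10⁻⁴ mol / 0.002824 mol photons = 0.12.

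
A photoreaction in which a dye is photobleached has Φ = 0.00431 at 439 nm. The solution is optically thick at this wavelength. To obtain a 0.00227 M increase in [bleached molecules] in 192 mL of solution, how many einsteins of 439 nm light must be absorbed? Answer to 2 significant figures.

0.10 einstein

Product: (0.00227 M)(0.192 L) = 4.358×10⁻⁴ mol.
Photons that must be absorbed: 4.358×10⁻⁴ / 0.00431 = 0.1011 mol.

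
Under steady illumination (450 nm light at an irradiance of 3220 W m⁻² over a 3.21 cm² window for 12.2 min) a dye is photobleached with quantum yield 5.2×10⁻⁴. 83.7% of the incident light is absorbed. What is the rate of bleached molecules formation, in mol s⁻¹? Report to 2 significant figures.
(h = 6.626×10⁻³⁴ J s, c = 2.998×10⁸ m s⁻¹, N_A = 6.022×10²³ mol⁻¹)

Photon energy at 450 nm: hc/λ = (6.626×10⁻³⁴)(2.998×10⁸)/(450×10⁻⁹) = 4.414×10⁻¹⁹ J.
Energy delivered: (3220 W m⁻²)(3.21×10⁻⁴ m²)(732 s) = 756.6 J.
Photons incident: 756.6 / 4.414×10⁻¹⁹ = 1.714×10²¹, i.e. 1.714×10²¹/6.022×10²³ = 0.002846 mol.
Photons absorbed: 0.837 × 0.002846 = 0.002382 mol.
Product formed: 5.2×10⁻⁴ × 0.002382 = 1.239×10⁻⁶ mol.
Rate: 1.239×10⁻⁶ / 732 s = 1.7×10⁻⁹ mol s⁻¹.

1.7×10⁻⁹ mol s⁻¹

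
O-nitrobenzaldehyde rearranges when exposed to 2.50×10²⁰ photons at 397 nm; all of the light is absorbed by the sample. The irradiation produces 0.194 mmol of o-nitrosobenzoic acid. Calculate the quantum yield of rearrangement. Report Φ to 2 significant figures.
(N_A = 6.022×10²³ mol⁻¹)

Φ = 0.47

Product: 0.194 mmol = 1.94×10⁻⁴ mol.
Moles of photons: 2.50×10²⁰ / 6.022×10²³ = 4.151×10⁻⁴ mol.
Φ = 1.94×10⁻⁴ mol / 4.151×10⁻⁴ mol photons = 0.47.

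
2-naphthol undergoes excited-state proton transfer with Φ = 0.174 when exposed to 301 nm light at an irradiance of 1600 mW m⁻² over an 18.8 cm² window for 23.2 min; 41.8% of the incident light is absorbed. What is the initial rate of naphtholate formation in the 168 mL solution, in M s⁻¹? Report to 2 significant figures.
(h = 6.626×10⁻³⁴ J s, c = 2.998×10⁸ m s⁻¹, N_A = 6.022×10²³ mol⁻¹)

3.3×10⁻⁹ M s⁻¹

Photon energy at 301 nm: hc/λ = (6.626×10⁻³⁴)(2.998×10⁸)/(301×10⁻⁹) = 6.600×10⁻¹⁹ J.
Energy delivered: (1600 mW m⁻²)(18.8×10⁻⁴ m²)(1392 s) = 4.187 J.
Photons incident: 4.187 / 6.600×10⁻¹⁹ = 6.344×10¹⁸, i.e. 6.344×10¹⁸/6.022×10²³ = 1.053×10⁻⁵ mol.
Photons absorbed: 0.418 × 1.053×10⁻⁵ = 4.402×10⁻⁶ mol.
Product formed: 0.174 × 4.402×10⁻⁶ = 7.659×10⁻⁷ mol.
Rate: 7.659×10⁻⁷ mol / (1392 s × 0.168 L) = 3.3×10⁻⁹ M s⁻¹.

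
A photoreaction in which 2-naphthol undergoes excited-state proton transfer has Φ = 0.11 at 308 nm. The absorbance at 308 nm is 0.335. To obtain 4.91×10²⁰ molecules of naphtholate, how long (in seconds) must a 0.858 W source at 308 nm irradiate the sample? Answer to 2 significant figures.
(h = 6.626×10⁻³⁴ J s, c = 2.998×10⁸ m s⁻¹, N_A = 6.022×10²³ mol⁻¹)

Product: 4.91×10²⁰ / 6.022×10²³ = 8.153×10⁻⁴ mol.
Photons that must be absorbed: 8.153×10⁻⁴ / 0.11 = 0.007412 mol.
Fraction absorbed: 1 − 10^(−0.335) = 0.5376.
Incident photons needed: 0.007412 / 0.5376 = 0.01379 mol.
Photon energy: hc/λ = 6.450×10⁻¹⁹ J; per mole, 3.884×10⁵ J mol⁻¹.
Energy required: 0.01379 × 3.884×10⁵ = 5356 J.
Time: 5356 J / 0.858 W = 6200 s.

t ≈ 6200 s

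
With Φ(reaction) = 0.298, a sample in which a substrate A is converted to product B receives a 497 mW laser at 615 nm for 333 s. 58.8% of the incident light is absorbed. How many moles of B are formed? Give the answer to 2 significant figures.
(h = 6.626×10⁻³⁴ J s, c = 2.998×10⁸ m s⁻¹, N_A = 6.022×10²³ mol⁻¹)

1.5×10⁻⁴ mol

Photon energy at 615 nm: hc/λ = (6.626×10⁻³⁴)(2.998×10⁸)/(615×10⁻⁹) = 3.230×10⁻¹⁹ J.
Energy delivered: (497 mW)(333 s) = 165.5 J.
Photons incident: 165.5 / 3.230×10⁻¹⁹ = 5.124×10²⁰, i.e. 5.124×10²⁰/6.022×10²³ = 8.509×10⁻⁴ mol.
Photons absorbed: 0.588 × 8.509×10⁻⁴ = 5.003×10⁻⁴ mol.
Product: Φ × n_abs = 0.298 × 5.003×10⁻⁴ = 1.491×10⁻⁴ mol.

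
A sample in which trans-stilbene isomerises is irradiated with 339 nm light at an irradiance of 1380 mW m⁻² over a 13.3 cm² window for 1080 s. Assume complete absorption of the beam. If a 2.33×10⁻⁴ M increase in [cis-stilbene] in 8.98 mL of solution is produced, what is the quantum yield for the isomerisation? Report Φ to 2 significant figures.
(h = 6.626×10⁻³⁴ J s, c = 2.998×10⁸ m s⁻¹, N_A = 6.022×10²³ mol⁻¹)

Product: (2.33×10⁻⁴ M)(0.00898 L) = 2.092×10⁻⁶ mol.
Photon energy at 339 nm: hc/λ = (6.626×10⁻³⁴)(2.998×10⁸)/(339×10⁻⁹) = 5.860×10⁻¹⁹ J.
Energy delivered: (1380 mW m⁻²)(13.3×10⁻⁴ m²)(1080 s) = 1.982 J.
Photons incident: 1.982 / 5.860×10⁻¹⁹ = 3.382×10¹⁸, i.e. 3.382×10¹⁸/6.022×10²³ = 5.616×10⁻⁶ mol.
Φ = 2.092×10⁻⁶ mol / 5.616×10⁻⁶ mol photons = 0.37.

Φ = 0.37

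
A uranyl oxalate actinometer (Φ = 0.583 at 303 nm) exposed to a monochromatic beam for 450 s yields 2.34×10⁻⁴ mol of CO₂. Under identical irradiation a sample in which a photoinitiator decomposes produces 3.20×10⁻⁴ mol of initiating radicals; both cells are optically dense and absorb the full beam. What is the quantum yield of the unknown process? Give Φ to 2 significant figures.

Photons absorbed by the actinometer: 2.34×10⁻⁴ / 0.583 = 4.014×10⁻⁴ mol.
Φ(unknown) = 3.20×10⁻⁴ / 4.014×10⁻⁴ = 0.80.

Φ = 0.80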